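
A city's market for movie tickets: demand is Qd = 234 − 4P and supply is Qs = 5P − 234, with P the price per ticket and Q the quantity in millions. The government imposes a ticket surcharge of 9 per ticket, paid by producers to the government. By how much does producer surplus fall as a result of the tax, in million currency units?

Without the tax, 234 − 4P = 5P − 234 gives 9P = 468, so P* = 52 and Q* = 26.
With the tax collected from producers, supply shifts: Qs = 5(P − 9) − 234.
Solving gives Q = 6 with buyers paying 57 and producers receiving 48 (the 9 wedge).
ΔPS is the trapezoid between Q = 6 and Q = 26 of height 4: ½ · (26 + 6) · 4 = 64.

Producer surplus falls by 64 million.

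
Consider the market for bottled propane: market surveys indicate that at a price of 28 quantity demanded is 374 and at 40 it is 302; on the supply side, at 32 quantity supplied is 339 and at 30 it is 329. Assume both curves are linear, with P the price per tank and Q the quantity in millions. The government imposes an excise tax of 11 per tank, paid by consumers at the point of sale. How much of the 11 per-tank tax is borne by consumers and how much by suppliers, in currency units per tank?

Consumers bear 5 per tank; suppliers bear 6 per tank.

Demand slope: (302 − 374)/(40 − 28) = -6, so Qd = 542 − 6P.
Supply slope: (329 − 339)/(30 − 32) = 5, so Qs = 5P + 179.
Without the tax, 542 − 6P = 5P + 179 gives 11P = 363, so P* = 33 and Q* = 344.
With the tax collected from consumers, demand (in seller-price terms) shifts: Qd = 542 − 6(P + 11).
New equilibrium: consumers pay 38, suppliers receive 27, Q = 314. (Wedge: Pb − Ps = 11.)
Burden on consumers: 5; on suppliers: 6. (They sum to 11.)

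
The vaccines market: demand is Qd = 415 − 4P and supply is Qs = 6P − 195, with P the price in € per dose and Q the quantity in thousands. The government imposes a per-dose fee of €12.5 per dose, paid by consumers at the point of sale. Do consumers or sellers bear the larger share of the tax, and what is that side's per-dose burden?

Consumers bear the larger share: €7.5 per dose.

Without the tax, 415 − 4P = 6P − 195 gives 10P = 610, so P* = €61 and Q* = 171.
With the tax collected from consumers, demand (in seller-price terms) shifts: Qd = 415 − 4(P + 12.5).
New equilibrium: consumers pay €68.5, sellers receive €56, Q = 141. (Wedge: Pb − Ps = 12.5.)
Per-dose burden: consumers €7.5, sellers €5.
Consumers take the larger share because demand is less price-elastic here (demand slope 4 vs supply slope 6).
The less price-elastic side of the market bears the larger share of a per-unit tax.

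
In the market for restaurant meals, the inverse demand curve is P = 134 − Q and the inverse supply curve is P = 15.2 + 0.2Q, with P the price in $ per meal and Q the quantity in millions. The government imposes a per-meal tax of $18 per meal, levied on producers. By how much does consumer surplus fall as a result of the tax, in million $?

Inverting to Q(P) form: Qd = 134 − P; Qs = 5P − 76.
Before the tax: set 134 − P = 5P − 76 → P* = $35, Q* = 99.
With the tax collected from producers, supply shifts: Qs = 5(P − 18) − 76.
Solving gives Q = 84 with buyers paying $50 and producers receiving $32 (the $18 wedge).
ΔCS is the trapezoid between Q = 84 and Q = 99 of height $15: ½ · (99 + 84) · 15 = $1372.5.

Consumer surplus falls by $1372.5 million.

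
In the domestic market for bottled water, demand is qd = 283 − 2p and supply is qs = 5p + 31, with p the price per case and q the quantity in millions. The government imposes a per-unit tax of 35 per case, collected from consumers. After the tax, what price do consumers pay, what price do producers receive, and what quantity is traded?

Without the tax, 283 − 2p = 5p + 31 gives 7p = 252, so p* = 36 and q* = 211.
With the tax collected from consumers, demand (in seller-price terms) shifts: qd = 283 − 2(p + 35).
New equilibrium: consumers pay 61, producers receive 26, q = 161. (Wedge: pb − ps = 35.)
The less price-elastic side of the market bears the larger share of a per-unit tax.

Consumers pay 61; producers receive 26; quantity = 161.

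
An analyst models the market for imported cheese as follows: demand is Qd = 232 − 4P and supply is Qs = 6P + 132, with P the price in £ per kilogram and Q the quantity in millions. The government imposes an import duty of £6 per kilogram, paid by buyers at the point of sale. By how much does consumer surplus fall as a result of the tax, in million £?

Before the tax: set 232 − 4P = 6P + 132 → P* = £10, Q* = 192.
With the tax collected from buyers, demand (in seller-price terms) shifts: Qd = 232 − 4(P + 6).
New equilibrium: buyers pay £13.6, suppliers receive £7.6, Q = 177.6. (Wedge: Pb − Ps = 6.)
ΔCS is the trapezoid between Q = 177.6 and Q = 192 of height £3.6: ½ · (192 + 177.6) · 3.6 = £665.28.

Consumer surplus falls by £665.28 million.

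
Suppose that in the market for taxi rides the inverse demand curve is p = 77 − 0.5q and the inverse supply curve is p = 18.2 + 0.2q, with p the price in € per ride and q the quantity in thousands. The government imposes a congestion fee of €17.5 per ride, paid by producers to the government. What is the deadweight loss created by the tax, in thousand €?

Deadweight loss = €218.75 thousand.

Inverting to q(p) form: qd = 154 − 2p; qs = 5p − 91.
Before the tax: set 154 − 2p = 5p − 91 → p* = €35, q* = 84.
With the tax collected from producers, supply shifts: qs = 5(p − 17.5) − 91.
Solving gives q = 59 with buyers paying €47.5 and producers receiving €30 (the €17.5 wedge).
Quantity falls by |ΔQ| = |84 − 59| = 25.
DWL = ½ · t · |ΔQ| = ½ · 17.5 · 25 = €218.75.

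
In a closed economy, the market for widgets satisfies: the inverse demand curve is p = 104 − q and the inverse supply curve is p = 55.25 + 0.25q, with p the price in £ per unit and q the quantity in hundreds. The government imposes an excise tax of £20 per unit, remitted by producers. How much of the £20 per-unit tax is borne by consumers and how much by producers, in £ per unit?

Consumers bear £16 per unit; producers bear £4 per unit.

Rewrite in direct form: qd = 104 − p and qs = 4p − 221.
Without the tax, 104 − p = 4p − 221 gives 5p = 325, so p* = £65 and q* = 39.
With the tax collected from producers, supply shifts: qs = 4(p − 20) − 221.
New equilibrium: consumers pay £81, producers receive £61, q = 23. (Wedge: pb − ps = 20.)
Burden on consumers: £16; on producers: £4. (They sum to £20.)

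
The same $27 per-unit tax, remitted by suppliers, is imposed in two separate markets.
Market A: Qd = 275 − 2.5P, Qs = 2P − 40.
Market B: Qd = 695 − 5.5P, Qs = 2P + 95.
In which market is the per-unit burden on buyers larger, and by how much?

Market A, by $4.8.

Market A: pre-tax P* = $70, Q* = 100; post-tax Q = 70; per-unit burden on buyers = $12.
Market B: pre-tax P* = $80, Q* = 255; post-tax Q = 215.4; per-unit burden on buyers = $7.2.
Difference: $12 vs $7.2 → market A is larger by $4.8.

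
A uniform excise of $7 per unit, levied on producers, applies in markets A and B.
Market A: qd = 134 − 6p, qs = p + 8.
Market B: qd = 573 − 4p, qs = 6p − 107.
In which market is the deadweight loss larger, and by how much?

Market B, by $37.8.

Market A: pre-tax p* = $18, q* = 26; post-tax q = 20; deadweight loss = $21.
Market B: pre-tax p* = $68, q* = 301; post-tax q = 284.2; deadweight loss = $58.8.
Difference: $21 vs $58.8 → market B is larger by $37.8.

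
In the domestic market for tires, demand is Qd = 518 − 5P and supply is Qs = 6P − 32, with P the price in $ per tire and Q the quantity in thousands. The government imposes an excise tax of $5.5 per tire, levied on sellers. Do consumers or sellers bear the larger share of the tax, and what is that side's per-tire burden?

Consumers bear the larger share: $3 per tire.

Before the tax: set 518 − 5P = 6P − 32 → P* = $50, Q* = 268.
With the tax collected from sellers, supply shifts: Qs = 6(P − 5.5) − 32.
New equilibrium: consumers pay $53, sellers receive $47.5, Q = 253. (Wedge: Pb − Ps = 5.5.)
Per-tire burden: consumers $3, sellers $2.5.
Consumers take the larger share because demand is less price-elastic here (demand slope 5 vs supply slope 6).
The less price-elastic side of the market bears the larger share of a per-unit tax.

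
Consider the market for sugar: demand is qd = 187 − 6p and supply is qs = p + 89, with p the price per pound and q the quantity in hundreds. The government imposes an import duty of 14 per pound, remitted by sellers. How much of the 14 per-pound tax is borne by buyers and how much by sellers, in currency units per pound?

Without the tax, 187 − 6p = p + 89 gives 7p = 98, so p* = 14 and q* = 103.
With the tax collected from sellers, supply shifts: qs = (p − 14) + 89.
Solving gives q = 91 with buyers paying 16 and sellers receiving 2 (the 14 wedge).
Burden on buyers: 2; on sellers: 12. (They sum to 14.)
The less price-elastic side of the market bears the larger share of a per-unit tax.

Buyers bear 2 per pound; sellers bear 12 per pound.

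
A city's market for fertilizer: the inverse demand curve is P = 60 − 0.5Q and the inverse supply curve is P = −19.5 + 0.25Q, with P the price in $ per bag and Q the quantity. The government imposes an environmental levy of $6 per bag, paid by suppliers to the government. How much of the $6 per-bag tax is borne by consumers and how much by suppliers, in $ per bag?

Rewrite in direct form: Qd = 120 − 2P and Qs = 4P + 78.
Before the tax: set 120 − 2P = 4P + 78 → P* = $7, Q* = 106.
With the tax collected from suppliers, supply shifts: Qs = 4(P − 6) + 78.
New equilibrium: consumers pay $11, suppliers receive $5, Q = 98. (Wedge: Pb − Ps = 6.)
Burden on consumers: $4; on suppliers: $2. (They sum to $6.)
The less price-elastic side of the market bears the larger share of a per-unit tax.

Consumers bear $4 per bag; suppliers bear $2 per bag.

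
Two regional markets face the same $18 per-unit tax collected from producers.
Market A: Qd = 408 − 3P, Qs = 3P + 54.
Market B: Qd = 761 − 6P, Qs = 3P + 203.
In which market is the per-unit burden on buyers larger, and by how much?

Market A: pre-tax P* = $59, Q* = 231; post-tax Q = 204; per-unit burden on buyers = $9.
Market B: pre-tax P* = $62, Q* = 389; post-tax Q = 353; per-unit burden on buyers = $6.
Difference: $9 vs $6 → market A is larger by $3.

Market A, by $3.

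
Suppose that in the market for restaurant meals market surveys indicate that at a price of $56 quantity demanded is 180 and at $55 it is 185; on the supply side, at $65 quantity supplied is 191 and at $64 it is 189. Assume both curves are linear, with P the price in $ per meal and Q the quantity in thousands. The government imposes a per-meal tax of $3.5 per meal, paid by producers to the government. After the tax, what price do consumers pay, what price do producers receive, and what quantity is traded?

Demand slope: (185 − 180)/(55 − 56) = -5, so Qd = 460 − 5P.
Supply slope: (189 − 191)/(64 − 65) = 2, so Qs = 2P + 61.
Before the tax: set 460 − 5P = 2P + 61 → P* = $57, Q* = 175.
With the tax collected from producers, supply shifts: Qs = 2(P − 3.5) + 61.
New equilibrium: consumers pay $58, producers receive $54.5, Q = 170. (Wedge: Pb − Ps = 3.5.)
The less price-elastic side of the market bears the larger share of a per-unit tax.

Consumers pay $58; producers receive $54.5; quantity = 170.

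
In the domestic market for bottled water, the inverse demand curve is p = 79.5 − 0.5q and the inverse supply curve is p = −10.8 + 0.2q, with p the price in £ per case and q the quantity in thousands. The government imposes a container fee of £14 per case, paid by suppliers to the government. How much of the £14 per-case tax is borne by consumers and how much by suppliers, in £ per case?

Rewrite in direct form: qd = 159 − 2p and qs = 5p + 54.
Before the tax: set 159 − 2p = 5p + 54 → p* = £15, q* = 129.
With the tax collected from suppliers, supply shifts: qs = 5(p − 14) + 54.
Solving gives q = 109 with consumers paying £25 and suppliers receiving £11 (the £14 wedge).
Burden on consumers: £10; on suppliers: £4. (They sum to £14.)

Consumers bear £10 per case; suppliers bear £4 per case.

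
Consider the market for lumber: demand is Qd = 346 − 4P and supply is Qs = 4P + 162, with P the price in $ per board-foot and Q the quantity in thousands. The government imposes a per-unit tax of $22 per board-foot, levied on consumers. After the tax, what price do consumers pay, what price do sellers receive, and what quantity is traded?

Before the tax: set 346 − 4P = 4P + 162 → P* = $23, Q* = 254.
With the tax collected from consumers, demand (in seller-price terms) shifts: Qd = 346 − 4(P + 22).
Solving gives Q = 210 with consumers paying $34 and sellers receiving $12 (the $22 wedge).
The less price-elastic side of the market bears the larger share of a per-unit tax.

Consumers pay $34; sellers receive $12; quantity = 210.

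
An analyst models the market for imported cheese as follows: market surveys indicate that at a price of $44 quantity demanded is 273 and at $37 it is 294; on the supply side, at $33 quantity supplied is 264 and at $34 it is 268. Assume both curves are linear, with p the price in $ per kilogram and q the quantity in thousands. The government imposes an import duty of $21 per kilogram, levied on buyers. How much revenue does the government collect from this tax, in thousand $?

Demand slope: (294 − 273)/(37 − 44) = -3, so qd = 405 − 3p.
Supply slope: (268 − 264)/(34 − 33) = 4, so qs = 4p + 132.
Without the tax, 405 − 3p = 4p + 132 gives 7p = 273, so p* = $39 and q* = 288.
With the tax collected from buyers, demand (in seller-price terms) shifts: qd = 405 − 3(p + 21).
Solving gives q = 252 with buyers paying $51 and suppliers receiving $30 (the $21 wedge).
Revenue = t · Q = 21 · 252 = $5292.

Tax revenue = $5292 thousand.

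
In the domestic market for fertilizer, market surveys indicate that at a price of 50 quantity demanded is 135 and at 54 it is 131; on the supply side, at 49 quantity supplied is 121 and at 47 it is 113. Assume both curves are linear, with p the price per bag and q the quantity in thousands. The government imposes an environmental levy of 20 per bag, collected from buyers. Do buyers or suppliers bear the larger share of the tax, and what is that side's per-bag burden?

Buyers bear the larger share: 16 per bag.

Demand slope: (131 − 135)/(54 − 50) = -1, so qd = 185 − p.
Supply slope: (113 − 121)/(47 − 49) = 4, so qs = 4p − 75.
Without the tax, 185 − p = 4p − 75 gives 5p = 260, so p* = 52 and q* = 133.
With the tax collected from buyers, demand (in seller-price terms) shifts: qd = 185 − (p + 20).
New equilibrium: buyers pay 68, suppliers receive 48, q = 117. (Wedge: pb − ps = 20.)
Per-bag burden: buyers 16, suppliers 4.
Buyers take the larger share because demand is less price-elastic here (demand slope 1 vs supply slope 4).
The less price-elastic side of the market bears the larger share of a per-unit tax.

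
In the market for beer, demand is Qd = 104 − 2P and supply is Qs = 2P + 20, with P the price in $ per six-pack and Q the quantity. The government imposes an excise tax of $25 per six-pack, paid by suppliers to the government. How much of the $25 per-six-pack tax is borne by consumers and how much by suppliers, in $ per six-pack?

Consumers bear $12.5 per six-pack; suppliers bear $12.5 per six-pack.

Before the tax: set 104 − 2P = 2P + 20 → P* = $21, Q* = 62.
With the tax collected from suppliers, supply shifts: Qs = 2(P − 25) + 20.
New equilibrium: consumers pay $33.5, suppliers receive $8.5, Q = 37. (Wedge: Pb − Ps = 25.)
Burden on consumers: $12.5; on suppliers: $12.5. (They sum to $25.)
The less price-elastic side of the market bears the larger share of a per-unit tax.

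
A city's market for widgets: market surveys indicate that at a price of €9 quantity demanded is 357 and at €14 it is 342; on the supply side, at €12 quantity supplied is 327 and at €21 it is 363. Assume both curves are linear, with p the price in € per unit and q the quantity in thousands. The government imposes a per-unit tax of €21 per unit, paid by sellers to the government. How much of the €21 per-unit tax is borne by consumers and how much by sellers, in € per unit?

Demand slope: (342 − 357)/(14 − 9) = -3, so qd = 384 − 3p.
Supply slope: (363 − 327)/(21 − 12) = 4, so qs = 4p + 279.
Before the tax: set 384 − 3p = 4p + 279 → p* = €15, q* = 339.
With the tax collected from sellers, supply shifts: qs = 4(p − 21) + 279.
Solving gives q = 303 with consumers paying €27 and sellers receiving €6 (the €21 wedge).
Burden on consumers: €12; on sellers: €9. (They sum to €21.)
The less price-elastic side of the market bears the larger share of a per-unit tax.

Consumers bear €12 per unit; sellers bear €9 per unit.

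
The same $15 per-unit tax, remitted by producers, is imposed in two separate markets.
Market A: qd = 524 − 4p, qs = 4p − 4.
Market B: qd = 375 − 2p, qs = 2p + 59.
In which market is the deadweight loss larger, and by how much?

Market A: pre-tax p* = $66, q* = 260; post-tax q = 230; deadweight loss = $225.
Market B: pre-tax p* = $79, q* = 217; post-tax q = 202; deadweight loss = $112.5.
Difference: $225 vs $112.5 → market A is larger by $112.5.

Market A, by $112.5.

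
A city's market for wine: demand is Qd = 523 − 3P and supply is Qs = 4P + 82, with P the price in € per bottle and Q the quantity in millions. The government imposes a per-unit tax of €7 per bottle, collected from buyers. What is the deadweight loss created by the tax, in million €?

Before the tax: set 523 − 3P = 4P + 82 → P* = €63, Q* = 334.
With the tax collected from buyers, demand (in seller-price terms) shifts: Qd = 523 − 3(P + 7).
Solving gives Q = 322 with buyers paying €67 and sellers receiving €60 (the €7 wedge).
Quantity falls by |ΔQ| = |334 − 322| = 12.
DWL = ½ · t · |ΔQ| = ½ · 7 · 12 = €42.

Deadweight loss = €42 million.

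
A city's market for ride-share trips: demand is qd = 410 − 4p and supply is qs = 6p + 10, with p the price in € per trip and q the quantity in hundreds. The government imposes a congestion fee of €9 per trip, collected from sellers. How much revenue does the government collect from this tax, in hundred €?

Without the tax, 410 − 4p = 6p + 10 gives 10p = 400, so p* = €40 and q* = 250.
With the tax collected from sellers, supply shifts: qs = 6(p − 9) + 10.
New equilibrium: buyers pay €45.4, sellers receive €36.4, q = 228.4. (Wedge: pb − ps = 9.)
Revenue = t · Q = 9 · 228.4 = €2055.6.

Tax revenue = €2055.6 hundred.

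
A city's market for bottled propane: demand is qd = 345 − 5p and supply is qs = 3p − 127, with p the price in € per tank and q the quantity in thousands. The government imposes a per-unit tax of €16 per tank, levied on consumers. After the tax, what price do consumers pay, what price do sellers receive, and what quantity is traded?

Consumers pay €65; sellers receive €49; quantity = 20.

Before the tax: set 345 − 5p = 3p − 127 → p* = €59, q* = 50.
With the tax collected from consumers, demand (in seller-price terms) shifts: qd = 345 − 5(p + 16).
Solving gives q = 20 with consumers paying €65 and sellers receiving €49 (the €16 wedge).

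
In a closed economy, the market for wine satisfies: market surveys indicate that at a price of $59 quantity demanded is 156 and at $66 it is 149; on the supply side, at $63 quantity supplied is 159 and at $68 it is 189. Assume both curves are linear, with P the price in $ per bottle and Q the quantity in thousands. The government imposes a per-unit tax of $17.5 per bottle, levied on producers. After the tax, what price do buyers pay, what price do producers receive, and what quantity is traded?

Demand slope: (149 − 156)/(66 − 59) = -1, so Qd = 215 − P.
Supply slope: (189 − 159)/(68 − 63) = 6, so Qs = 6P − 219.
Before the tax: set 215 − P = 6P − 219 → P* = $62, Q* = 153.
With the tax collected from producers, supply shifts: Qs = 6(P − 17.5) − 219.
Solving gives Q = 138 with buyers paying $77 and producers receiving $59.5 (the $17.5 wedge).
The less price-elastic side of the market bears the larger share of a per-unit tax.

Buyers pay $77; producers receive $59.5; quantity = 138.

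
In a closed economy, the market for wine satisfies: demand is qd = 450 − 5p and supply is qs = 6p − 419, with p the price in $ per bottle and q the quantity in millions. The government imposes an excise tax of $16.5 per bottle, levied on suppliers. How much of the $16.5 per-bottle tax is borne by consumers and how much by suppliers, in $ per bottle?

Without the tax, 450 − 5p = 6p − 419 gives 11p = 869, so p* = $79 and q* = 55.
With the tax collected from suppliers, supply shifts: qs = 6(p − 16.5) − 419.
Solving gives q = 10 with consumers paying $88 and suppliers receiving $71.5 (the $16.5 wedge).
Burden on consumers: $9; on suppliers: $7.5. (They sum to $16.5.)

Consumers bear $9 per bottle; suppliers bear $7.5 per bottle.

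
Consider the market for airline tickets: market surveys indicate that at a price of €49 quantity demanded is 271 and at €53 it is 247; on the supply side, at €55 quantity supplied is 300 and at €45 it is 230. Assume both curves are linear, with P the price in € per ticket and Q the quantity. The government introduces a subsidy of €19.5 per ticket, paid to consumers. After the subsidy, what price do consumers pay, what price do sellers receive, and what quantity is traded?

Consumers pay €39.5; sellers receive €59; quantity = 328.

Demand slope: (247 − 271)/(53 − 49) = -6, so Qd = 565 − 6P.
Supply slope: (230 − 300)/(45 − 55) = 7, so Qs = 7P − 85.
Before the subsidy: set 565 − 6P = 7P − 85 → P* = €50, Q* = 265.
With a per-unit subsidy paid to consumers, each effectively pays P − 19.5, so demand becomes Qd = 565 − 6(P − 19.5).
Solving gives Q = 328 with consumers paying €39.5 and sellers receiving €59 (the €19.5 wedge).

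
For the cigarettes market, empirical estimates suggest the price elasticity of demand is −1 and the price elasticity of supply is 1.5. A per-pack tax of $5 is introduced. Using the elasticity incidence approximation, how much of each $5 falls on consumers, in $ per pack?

Incidence ratio: consumers' share ≈ εs / (εs + |εd|) = 1.5 / (1.5 + 1) = 0.6.
So consumers bear ≈ 0.6 × $5 = $3; suppliers bear $2.

Consumers bear ≈ $3 per pack.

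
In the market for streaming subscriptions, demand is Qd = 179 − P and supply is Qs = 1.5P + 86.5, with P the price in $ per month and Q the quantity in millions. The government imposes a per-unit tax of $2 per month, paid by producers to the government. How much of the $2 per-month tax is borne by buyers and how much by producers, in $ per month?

Before the tax: set 179 − P = 1.5P + 86.5 → P* = $37, Q* = 142.
With the tax collected from producers, supply shifts: Qs = 1.5(P − 2) + 86.5.
Solving gives Q = 140.8 with buyers paying $38.2 and producers receiving $36.2 (the $2 wedge).
Burden on buyers: $1.2; on producers: $0.8. (They sum to $2.)

Buyers bear $1.2 per month; producers bear $0.8 per month.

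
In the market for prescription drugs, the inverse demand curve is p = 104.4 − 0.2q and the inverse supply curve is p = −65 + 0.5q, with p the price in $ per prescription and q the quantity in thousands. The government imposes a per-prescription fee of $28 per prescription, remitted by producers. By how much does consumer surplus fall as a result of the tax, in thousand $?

Rewrite in direct form: qd = 522 − 5p and qs = 2p + 130.
Without the tax, 522 − 5p = 2p + 130 gives 7p = 392, so p* = $56 and q* = 242.
With the tax collected from producers, supply shifts: qs = 2(p − 28) + 130.
Solving gives q = 202 with buyers paying $64 and producers receiving $36 (the $28 wedge).
ΔCS is the trapezoid between Q = 202 and Q = 242 of height $8: ½ · (242 + 202) · 8 = $1776.

Consumer surplus falls by $1776 thousand.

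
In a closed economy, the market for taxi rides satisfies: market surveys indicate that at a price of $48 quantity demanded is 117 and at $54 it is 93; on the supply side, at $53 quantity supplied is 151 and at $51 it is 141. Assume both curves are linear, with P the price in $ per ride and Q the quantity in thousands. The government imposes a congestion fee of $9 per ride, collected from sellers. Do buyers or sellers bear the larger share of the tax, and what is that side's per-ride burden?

Demand slope: (93 − 117)/(54 − 48) = -4, so Qd = 309 − 4P.
Supply slope: (141 − 151)/(51 − 53) = 5, so Qs = 5P − 114.
Before the tax: set 309 − 4P = 5P − 114 → P* = $47, Q* = 121.
With the tax collected from sellers, supply shifts: Qs = 5(P − 9) − 114.
Solving gives Q = 101 with buyers paying $52 and sellers receiving $43 (the $9 wedge).
Per-ride burden: buyers $5, sellers $4.
Buyers take the larger share because demand is less price-elastic here (demand slope 4 vs supply slope 5).
The less price-elastic side of the market bears the larger share of a per-unit tax.

Buyers bear the larger share: $5 per ride.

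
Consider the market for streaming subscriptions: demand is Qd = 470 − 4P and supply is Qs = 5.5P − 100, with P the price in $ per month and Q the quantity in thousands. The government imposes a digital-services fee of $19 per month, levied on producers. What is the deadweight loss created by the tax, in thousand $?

Deadweight loss = $418 thousand.

Before the tax: set 470 − 4P = 5.5P − 100 → P* = $60, Q* = 230.
With the tax collected from producers, supply shifts: Qs = 5.5(P − 19) − 100.
Solving gives Q = 186 with consumers paying $71 and producers receiving $52 (the $19 wedge).
Quantity falls by |ΔQ| = |230 − 186| = 44.
DWL = ½ · t · |ΔQ| = ½ · 19 · 44 = $418.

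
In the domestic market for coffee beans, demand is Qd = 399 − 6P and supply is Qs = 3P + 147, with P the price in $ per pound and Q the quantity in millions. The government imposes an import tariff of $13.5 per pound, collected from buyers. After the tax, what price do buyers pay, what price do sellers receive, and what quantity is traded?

Before the tax: set 399 − 6P = 3P + 147 → P* = $28, Q* = 231.
With the tax collected from buyers, demand (in seller-price terms) shifts: Qd = 399 − 6(P + 13.5).
New equilibrium: buyers pay $32.5, sellers receive $19, Q = 204. (Wedge: Pb − Ps = 13.5.)
The less price-elastic side of the market bears the larger share of a per-unit tax.

Buyers pay $32.5; sellers receive $19; quantity = 204.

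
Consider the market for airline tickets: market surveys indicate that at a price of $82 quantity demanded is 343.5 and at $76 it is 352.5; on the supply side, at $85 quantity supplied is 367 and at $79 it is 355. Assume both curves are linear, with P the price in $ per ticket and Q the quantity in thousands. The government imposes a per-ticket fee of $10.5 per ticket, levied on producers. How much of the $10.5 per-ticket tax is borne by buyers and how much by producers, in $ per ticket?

Demand slope: (352.5 − 343.5)/(76 − 82) = -1.5, so Qd = 466.5 − 1.5P.
Supply slope: (355 − 367)/(79 − 85) = 2, so Qs = 2P + 197.
Before the tax: set 466.5 − 1.5P = 2P + 197 → P* = $77, Q* = 351.
With the tax collected from producers, supply shifts: Qs = 2(P − 10.5) + 197.
Solving gives Q = 342 with buyers paying $83 and producers receiving $72.5 (the $10.5 wedge).
Burden on buyers: $6; on producers: $4.5. (They sum to $10.5.)

Buyers bear $6 per ticket; producers bear $4.5 per ticket.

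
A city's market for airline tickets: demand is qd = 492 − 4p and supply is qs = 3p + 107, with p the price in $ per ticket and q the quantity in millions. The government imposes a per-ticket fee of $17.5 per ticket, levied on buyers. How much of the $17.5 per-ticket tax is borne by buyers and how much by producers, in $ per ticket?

Before the tax: set 492 − 4p = 3p + 107 → p* = $55, q* = 272.
With the tax collected from buyers, demand (in seller-price terms) shifts: qd = 492 − 4(p + 17.5).
New equilibrium: buyers pay $62.5, producers receive $45, q = 242. (Wedge: pb − ps = 17.5.)
Burden on buyers: $7.5; on producers: $10. (They sum to $17.5.)
The less price-elastic side of the market bears the larger share of a per-unit tax.

Buyers bear $7.5 per ticket; producers bear $10 per ticket.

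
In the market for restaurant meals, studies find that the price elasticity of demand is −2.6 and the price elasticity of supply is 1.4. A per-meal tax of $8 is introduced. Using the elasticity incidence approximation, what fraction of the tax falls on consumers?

Consumers' share ≈ 0.35.

Incidence ratio: consumers' share ≈ εs / (εs + |εd|) = 1.4 / (1.4 + 2.6) = 0.35.
Supply is the less elastic side, so consumers bear the smaller share.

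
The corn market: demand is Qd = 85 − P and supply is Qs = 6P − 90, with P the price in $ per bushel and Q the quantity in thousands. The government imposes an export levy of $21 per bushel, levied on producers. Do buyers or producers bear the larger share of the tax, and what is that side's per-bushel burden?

Buyers bear the larger share: $18 per bushel.

Without the tax, 85 − P = 6P − 90 gives 7P = 175, so P* = $25 and Q* = 60.
With the tax collected from producers, supply shifts: Qs = 6(P − 21) − 90.
Solving gives Q = 42 with buyers paying $43 and producers receiving $22 (the $21 wedge).
Per-bushel burden: buyers $18, producers $3.
Buyers take the larger share because demand is less price-elastic here (demand slope 1 vs supply slope 6).
The less price-elastic side of the market bears the larger share of a per-unit tax.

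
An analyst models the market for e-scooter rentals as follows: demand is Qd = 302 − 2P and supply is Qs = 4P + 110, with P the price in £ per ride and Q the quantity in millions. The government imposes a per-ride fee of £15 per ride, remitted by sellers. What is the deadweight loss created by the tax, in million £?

Deadweight loss = £150 million.

Before the tax: set 302 − 2P = 4P + 110 → P* = £32, Q* = 238.
With the tax collected from sellers, supply shifts: Qs = 4(P − 15) + 110.
New equilibrium: buyers pay £42, sellers receive £27, Q = 218. (Wedge: Pb − Ps = 15.)
Quantity falls by |ΔQ| = |238 − 218| = 20.
DWL = ½ · t · |ΔQ| = ½ · 15 · 20 = £150.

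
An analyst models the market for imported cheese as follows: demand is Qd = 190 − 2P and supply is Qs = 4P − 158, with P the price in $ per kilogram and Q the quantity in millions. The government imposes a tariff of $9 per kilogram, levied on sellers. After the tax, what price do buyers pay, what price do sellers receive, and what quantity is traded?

Before the tax: set 190 − 2P = 4P − 158 → P* = $58, Q* = 74.
With the tax collected from sellers, supply shifts: Qs = 4(P − 9) − 158.
New equilibrium: buyers pay $64, sellers receive $55, Q = 62. (Wedge: Pb − Ps = 9.)
The less price-elastic side of the market bears the larger share of a per-unit tax.

Buyers pay $64; sellers receive $55; quantity = 62.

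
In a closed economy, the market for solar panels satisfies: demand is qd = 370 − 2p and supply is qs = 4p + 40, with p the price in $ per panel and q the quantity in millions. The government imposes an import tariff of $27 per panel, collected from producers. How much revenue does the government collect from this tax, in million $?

Without the tax, 370 − 2p = 4p + 40 gives 6p = 330, so p* = $55 and q* = 260.
With the tax collected from producers, supply shifts: qs = 4(p − 27) + 40.
Solving gives q = 224 with consumers paying $73 and producers receiving $46 (the $27 wedge).
Revenue = t · Q = 27 · 224 = $6048.

Tax revenue = $6048 million.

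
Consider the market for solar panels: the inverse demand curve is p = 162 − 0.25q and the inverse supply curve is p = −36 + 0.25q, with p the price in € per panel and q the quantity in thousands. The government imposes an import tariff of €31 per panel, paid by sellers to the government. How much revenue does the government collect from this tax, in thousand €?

Inverting to q(p) form: qd = 648 − 4p; qs = 4p + 144.
Without the tax, 648 − 4p = 4p + 144 gives 8p = 504, so p* = €63 and q* = 396.
With the tax collected from sellers, supply shifts: qs = 4(p − 31) + 144.
Solving gives q = 334 with buyers paying €78.5 and sellers receiving €47.5 (the €31 wedge).
Revenue = t · Q = 31 · 334 = €10354.

Tax revenue = €10354 thousand.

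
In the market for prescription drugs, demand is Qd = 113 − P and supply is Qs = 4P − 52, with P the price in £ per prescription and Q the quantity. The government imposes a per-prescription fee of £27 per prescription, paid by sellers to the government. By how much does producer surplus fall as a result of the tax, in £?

Producer surplus falls by £373.68.

Before the tax: set 113 − P = 4P − 52 → P* = £33, Q* = 80.
With the tax collected from sellers, supply shifts: Qs = 4(P − 27) − 52.
Solving gives Q = 58.4 with buyers paying £54.6 and sellers receiving £27.6 (the £27 wedge).
ΔPS is the trapezoid between Q = 58.4 and Q = 80 of height £5.4: ½ · (80 + 58.4) · 5.4 = £373.68.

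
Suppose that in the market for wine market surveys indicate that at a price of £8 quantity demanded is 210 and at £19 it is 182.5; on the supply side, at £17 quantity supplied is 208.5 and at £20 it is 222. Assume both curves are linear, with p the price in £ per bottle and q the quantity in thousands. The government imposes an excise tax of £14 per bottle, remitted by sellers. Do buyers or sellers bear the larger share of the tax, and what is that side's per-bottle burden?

Buyers bear the larger share: £9 per bottle.

Demand slope: (182.5 − 210)/(19 − 8) = -2.5, so qd = 230 − 2.5p.
Supply slope: (222 − 208.5)/(20 − 17) = 4.5, so qs = 4.5p + 132.
Before the tax: set 230 − 2.5p = 4.5p + 132 → p* = £14, q* = 195.
With the tax collected from sellers, supply shifts: qs = 4.5(p − 14) + 132.
Solving gives q = 172.5 with buyers paying £23 and sellers receiving £9 (the £14 wedge).
Per-bottle burden: buyers £9, sellers £5.
Buyers take the larger share because demand is less price-elastic here (demand slope 2.5 vs supply slope 4.5).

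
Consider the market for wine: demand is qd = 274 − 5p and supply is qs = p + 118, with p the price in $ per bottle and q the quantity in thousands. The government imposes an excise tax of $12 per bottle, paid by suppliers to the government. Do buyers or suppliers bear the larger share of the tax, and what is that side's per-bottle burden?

Without the tax, 274 − 5p = p + 118 gives 6p = 156, so p* = $26 and q* = 144.
With the tax collected from suppliers, supply shifts: qs = (p − 12) + 118.
Solving gives q = 134 with buyers paying $28 and suppliers receiving $16 (the $12 wedge).
Per-bottle burden: buyers $2, suppliers $10.
Suppliers take the larger share because supply is less price-elastic here (demand slope 5 vs supply slope 1).

Suppliers bear the larger share: $10 per bottle.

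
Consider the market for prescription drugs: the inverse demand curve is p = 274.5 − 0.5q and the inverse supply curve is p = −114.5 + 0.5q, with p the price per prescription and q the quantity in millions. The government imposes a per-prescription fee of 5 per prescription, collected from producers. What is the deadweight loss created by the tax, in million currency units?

Deadweight loss = 12.5 million.

Rewrite in direct form: qd = 549 − 2p and qs = 2p + 229.
Before the tax: set 549 − 2p = 2p + 229 → p* = 80, q* = 389.
With the tax collected from producers, supply shifts: qs = 2(p − 5) + 229.
New equilibrium: buyers pay 82.5, producers receive 77.5, q = 384. (Wedge: pb − ps = 5.)
Quantity falls by |ΔQ| = |389 − 384| = 5.
DWL = ½ · t · |ΔQ| = ½ · 5 · 5 = 12.5.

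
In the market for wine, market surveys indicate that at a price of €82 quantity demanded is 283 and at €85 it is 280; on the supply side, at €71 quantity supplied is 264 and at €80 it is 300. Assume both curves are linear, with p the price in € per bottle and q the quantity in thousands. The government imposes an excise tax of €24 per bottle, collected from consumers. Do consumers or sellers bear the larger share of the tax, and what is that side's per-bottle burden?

Consumers bear the larger share: €19.2 per bottle.

Demand slope: (280 − 283)/(85 − 82) = -1, so qd = 365 − p.
Supply slope: (300 − 264)/(80 − 71) = 4, so qs = 4p − 20.
Without the tax, 365 − p = 4p − 20 gives 5p = 385, so p* = €77 and q* = 288.
With the tax collected from consumers, demand (in seller-price terms) shifts: qd = 365 − (p + 24).
New equilibrium: consumers pay €96.2, sellers receive €72.2, q = 268.8. (Wedge: pb − ps = 24.)
Per-bottle burden: consumers €19.2, sellers €4.8.
Consumers take the larger share because demand is less price-elastic here (demand slope 1 vs supply slope 4).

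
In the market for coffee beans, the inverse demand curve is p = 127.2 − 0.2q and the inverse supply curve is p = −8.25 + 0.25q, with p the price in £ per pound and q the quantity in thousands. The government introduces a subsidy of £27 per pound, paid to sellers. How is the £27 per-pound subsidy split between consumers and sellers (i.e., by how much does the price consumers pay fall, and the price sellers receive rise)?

Consumers gain £12 per pound; sellers gain £15 per pound.

Inverting to q(p) form: qd = 636 − 5p; qs = 4p + 33.
Before the subsidy: set 636 − 5p = 4p + 33 → p* = £67, q* = 301.
With a per-unit subsidy paid to sellers, each receives p + 27 per unit sold, so supply becomes qs = 4(p + 27) + 33.
New equilibrium: consumers pay £55, sellers receive £82, q = 361. (Wedge: pb − ps = −27.)
Gain to consumers: £12; to sellers: £15. (They sum to £27.)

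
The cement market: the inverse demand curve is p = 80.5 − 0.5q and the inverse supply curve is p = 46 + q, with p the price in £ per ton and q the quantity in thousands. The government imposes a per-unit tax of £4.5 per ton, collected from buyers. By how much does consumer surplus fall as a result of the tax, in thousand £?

Consumer surplus falls by £32.25 thousand.

Rewrite in direct form: qd = 161 − 2p and qs = p − 46.
Before the tax: set 161 − 2p = p − 46 → p* = £69, q* = 23.
With the tax collected from buyers, demand (in seller-price terms) shifts: qd = 161 − 2(p + 4.5).
New equilibrium: buyers pay £70.5, suppliers receive £66, q = 20. (Wedge: pb − ps = 4.5.)
ΔCS is the trapezoid between Q = 20 and Q = 23 of height £1.5: ½ · (23 + 20) · 1.5 = £32.25.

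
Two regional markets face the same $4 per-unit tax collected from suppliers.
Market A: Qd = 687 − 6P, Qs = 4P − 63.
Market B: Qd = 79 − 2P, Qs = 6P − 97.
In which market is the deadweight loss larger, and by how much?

Market A, by $7.2.

Market A: pre-tax P* = $75, Q* = 237; post-tax Q = 227.4; deadweight loss = $19.2.
Market B: pre-tax P* = $22, Q* = 35; post-tax Q = 29; deadweight loss = $12.
Difference: $19.2 vs $12 → market A is larger by $7.2.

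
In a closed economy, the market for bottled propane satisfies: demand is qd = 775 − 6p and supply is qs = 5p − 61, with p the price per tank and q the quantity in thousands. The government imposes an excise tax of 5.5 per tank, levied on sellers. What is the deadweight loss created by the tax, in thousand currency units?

Without the tax, 775 − 6p = 5p − 61 gives 11p = 836, so p* = 76 and q* = 319.
With the tax collected from sellers, supply shifts: qs = 5(p − 5.5) − 61.
Solving gives q = 304 with buyers paying 78.5 and sellers receiving 73 (the 5.5 wedge).
Quantity falls by |ΔQ| = |319 − 304| = 15.
DWL = ½ · t · |ΔQ| = ½ · 5.5 · 15 = 41.25.

Deadweight loss = 41.25 thousand.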